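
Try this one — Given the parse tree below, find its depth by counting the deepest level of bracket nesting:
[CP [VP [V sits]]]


Count bracket nesting levels:
'[' at pos 0: depth = 1
'[' at pos 4: depth = 2
'[' at pos 8: depth = 3
Maximum depth reached: 3

3


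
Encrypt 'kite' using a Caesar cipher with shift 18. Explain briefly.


Shift each letter by 18: k -> c, i -> a, t -> l, e -> w. Result: 'calw'.

calw


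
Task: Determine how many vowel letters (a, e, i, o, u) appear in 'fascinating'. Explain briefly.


Vowels in 'fascinating': a, i, a, i = 4 vowels.

4


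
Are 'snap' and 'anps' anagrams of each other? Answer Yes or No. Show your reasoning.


Sorted letters of 'snap': 'anps'
Sorted letters of 'anps': 'anps'
They match.

Yes


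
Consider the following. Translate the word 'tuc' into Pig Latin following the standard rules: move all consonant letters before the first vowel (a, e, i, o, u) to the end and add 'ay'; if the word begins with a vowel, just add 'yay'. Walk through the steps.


'tuc': move consonant cluster 't' to end and add 'ay': 'uctay'.

uctay


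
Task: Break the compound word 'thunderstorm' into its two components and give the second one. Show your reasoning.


Split 'thunderstorm' into 'thunder' + 'storm'. The second part is 'storm'.

storm


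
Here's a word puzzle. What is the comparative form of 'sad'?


Apply comparative formation (double final consonant, add -er): 'sad' -> 'sadder'.

sadder


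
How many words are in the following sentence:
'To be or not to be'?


Split into words: To | be | or | not | to | be = 6 words.

6


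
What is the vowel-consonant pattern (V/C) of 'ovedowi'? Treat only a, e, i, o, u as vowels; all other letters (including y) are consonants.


Letter mapping: o = V, v = C, e = V, d = C, o = V, w = C, i = V.

VCVCVCV


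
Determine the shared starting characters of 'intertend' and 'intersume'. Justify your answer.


Compare from the start: 5 characters match: 'inter'. Mismatch at position 6: 't' vs 's'.

inter


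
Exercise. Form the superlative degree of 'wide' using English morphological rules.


Apply superlative formation (ends in e: add -st): 'wide' -> 'widest'.

widest


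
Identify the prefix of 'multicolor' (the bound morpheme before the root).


The word 'multicolor' = 'multi' (prefix) + 'color' (root). The prefix is 'multi'.

multi


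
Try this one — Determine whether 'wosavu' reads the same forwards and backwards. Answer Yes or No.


Forward: 'wosavu'
Reversed: 'uvasow'
They differ.

No


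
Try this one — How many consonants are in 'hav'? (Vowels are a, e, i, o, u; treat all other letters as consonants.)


Consonants in 'hav': h, v = 2 consonants.

2


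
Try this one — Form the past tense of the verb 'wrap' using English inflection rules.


Apply rule: Double final consonant and add -ed. 'wrap' becomes 'wrapped'.

wrapped


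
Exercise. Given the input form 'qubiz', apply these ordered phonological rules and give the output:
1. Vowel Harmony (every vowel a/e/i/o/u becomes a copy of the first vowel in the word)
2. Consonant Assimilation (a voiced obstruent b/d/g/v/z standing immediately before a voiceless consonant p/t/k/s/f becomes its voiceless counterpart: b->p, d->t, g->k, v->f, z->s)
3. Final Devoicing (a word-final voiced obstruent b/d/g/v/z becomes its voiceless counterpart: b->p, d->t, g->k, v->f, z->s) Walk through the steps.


Starting form: 'qubiz'
Rule 1: Vowel Harmony: all vowels become 'u' (matching first vowel). 'qubiz' -> 'qubuz'
Rule 2: Consonant Assimilation: no voiced obstruent (b/d/g/v/z) stands immediately before a voiceless consonant (p/t/k/s/f). No change.
Rule 3: Final Devoicing: word-final voiced obstruent 'z' becomes voiceless 's'. 'qubuz' -> 'qubus'
Final form: 'qubus'

qubus


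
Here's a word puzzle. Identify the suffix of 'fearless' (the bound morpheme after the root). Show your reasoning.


The word 'fearless' = 'fear' (root) + '-less' (suffix). The suffix is '-less'.

less


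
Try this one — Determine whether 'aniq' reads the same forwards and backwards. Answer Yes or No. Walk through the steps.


Forward: 'aniq'
Reversed: 'qina'
They differ.

No


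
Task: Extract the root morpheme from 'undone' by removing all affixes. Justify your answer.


Remove prefix 'un' from 'undone' to get root 'done'.

done


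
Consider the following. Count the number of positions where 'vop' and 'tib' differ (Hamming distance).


Alignment:
Position 1: 'v' vs 't' = DIFFER
Position 2: 'o' vs 'i' = DIFFER
Position 3: 'p' vs 'b' = DIFFER
Total differences: 3

3


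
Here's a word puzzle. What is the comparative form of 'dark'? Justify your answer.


Apply comparative formation (add -er): 'dark' -> 'darker'.

darker


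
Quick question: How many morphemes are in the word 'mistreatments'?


Decomposition: mis- (prefix) + treat (root) + -ment (suffix) + -s (plural) = 4 morpheme(s)

4 morphemes


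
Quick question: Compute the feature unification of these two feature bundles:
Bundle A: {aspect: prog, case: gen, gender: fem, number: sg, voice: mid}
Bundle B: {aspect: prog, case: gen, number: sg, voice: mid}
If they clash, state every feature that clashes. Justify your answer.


Compare features:
aspect: A=prog vs B=prog -> unified: prog
case: A=gen vs B=gen -> unified: gen
gender: A=fem vs B=_ -> unified: fem
number: A=sg vs B=sg -> unified: sg
voice: A=mid vs B=mid -> unified: mid
No clashes found.

Unified: {aspect: prog, case: gen, gender: fem, number: sg, voice: mid}


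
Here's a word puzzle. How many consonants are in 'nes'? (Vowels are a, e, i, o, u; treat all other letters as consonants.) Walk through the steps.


Consonants in 'nes': n, s = 2 consonants.

2


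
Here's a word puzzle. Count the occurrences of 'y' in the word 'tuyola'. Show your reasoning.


Letter 'y' in 'tuyola': found at position(s) 3 = 1 occurrence(s).

1


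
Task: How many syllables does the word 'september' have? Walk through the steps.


Break 'september' into syllables: sep-tem-ber -> sep | tem | ber = 3 syllables

3 syllables


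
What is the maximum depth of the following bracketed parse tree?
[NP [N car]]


Count bracket nesting levels:
'[' at pos 0: depth = 1
'[' at pos 4: depth = 2
Maximum depth reached: 2

2


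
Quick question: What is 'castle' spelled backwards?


Reverse 'castle' character by character: 'eltsac'.

eltsac


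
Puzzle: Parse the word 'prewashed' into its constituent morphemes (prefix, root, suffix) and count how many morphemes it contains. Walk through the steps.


Step 1: Identify prefix: 'pre' (meaning: before)
Step 2: Identify root: 'wash'
Step 3: Identify suffix(es): 'ed'
Decomposition: pre- (prefix: before) + wash (root) + -ed (suffix: past)
Total morphemes: 3

3 morphemes (pre- (prefix: before) + wash (root) + -ed (suffix: past))


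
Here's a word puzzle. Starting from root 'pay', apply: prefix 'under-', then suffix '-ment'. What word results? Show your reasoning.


Step 1: Add prefix 'under-' to 'pay' = 'underpay'
Step 2: Add suffix '-ment' to 'underpay' = 'underpayment'

underpayment


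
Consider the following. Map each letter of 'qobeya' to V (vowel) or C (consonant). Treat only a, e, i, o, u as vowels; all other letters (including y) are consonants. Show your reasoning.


Letter mapping: q = C, o = V, b = C, e = V, y = C, a = V.

CVCVCV


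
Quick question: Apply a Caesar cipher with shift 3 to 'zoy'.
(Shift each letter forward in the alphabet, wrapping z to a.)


Shift each letter by 3: z -> c, o -> r, y -> b. Result: 'crb'.

crb


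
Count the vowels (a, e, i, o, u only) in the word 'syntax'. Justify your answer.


Vowels in 'syntax': a = 1 vowels.

1


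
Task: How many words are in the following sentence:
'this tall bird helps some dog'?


Split into words: this | tall | bird | helps | some | dog = 6 words.

6


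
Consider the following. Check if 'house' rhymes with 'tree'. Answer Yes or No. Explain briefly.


Rime (stressed vowel + following sounds) of 'house': -ouse = /aʊs/
Rime of 'tree': -ee = /iː/
/aʊs/ and /iː/ are different ending sounds, so the words do not rhyme.

No


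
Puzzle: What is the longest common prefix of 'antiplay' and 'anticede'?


Compare from the start: 4 characters match: 'anti'. Mismatch at position 5: 'p' vs 'c'.

anti


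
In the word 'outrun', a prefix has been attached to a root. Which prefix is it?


The word 'outrun' = 'out' (prefix) + 'run' (root). The prefix is 'out'.

out


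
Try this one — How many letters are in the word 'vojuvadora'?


Spell out 'vojuvadora' and number each letter: v(1), o(2), j(3), u(4), v(5), a(6), d(7), o(8), r(9), a(10). Total: 10 letters.

10


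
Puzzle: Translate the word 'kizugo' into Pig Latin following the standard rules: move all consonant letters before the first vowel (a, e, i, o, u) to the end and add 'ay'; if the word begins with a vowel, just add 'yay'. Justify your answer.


'kizugo': move consonant cluster 'k' to end and add 'ay': 'izugokay'.

izugokay


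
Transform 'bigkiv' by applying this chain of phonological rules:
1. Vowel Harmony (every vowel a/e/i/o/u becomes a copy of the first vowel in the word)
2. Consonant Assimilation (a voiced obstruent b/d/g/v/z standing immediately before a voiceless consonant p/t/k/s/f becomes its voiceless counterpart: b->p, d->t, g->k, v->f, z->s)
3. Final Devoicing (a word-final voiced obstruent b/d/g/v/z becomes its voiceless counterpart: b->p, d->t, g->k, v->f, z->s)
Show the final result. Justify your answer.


Starting form: 'bigkiv'
Rule 1: Vowel Harmony: all vowels already match. No change.
Rule 2: Consonant Assimilation: voiced obstruent before voiceless consonant becomes voiceless ('gk' -> 'kk'). 'bigkiv' -> 'bikkiv'
Rule 3: Final Devoicing: word-final voiced obstruent 'v' becomes voiceless 'f'. 'bikkiv' -> 'bikkif'
Final form: 'bikkif'

bikkif


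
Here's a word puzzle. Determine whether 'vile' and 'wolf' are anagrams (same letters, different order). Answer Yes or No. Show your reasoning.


Sorted letters of 'vile': 'eilv'
Sorted letters of 'wolf': 'flow'
They do not match.

No


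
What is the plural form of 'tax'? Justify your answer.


Apply rule: Add -es (sibilant/fricative ending). 'tax' becomes 'taxes'.

taxes


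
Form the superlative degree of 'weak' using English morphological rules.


Apply superlative formation (add -est): 'weak' -> 'weakest'.

weakest


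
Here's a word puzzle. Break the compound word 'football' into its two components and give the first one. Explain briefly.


Split 'football' into 'foot' + 'ball'. The first part is 'foot'.

foot


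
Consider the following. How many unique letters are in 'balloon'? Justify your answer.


Unique letters in 'balloon': {a, b, l, n, o} = 5 distinct letters.

5


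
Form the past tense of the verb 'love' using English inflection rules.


Apply rule: Add -d (word ends in -e). 'love' becomes 'loved'.

loved


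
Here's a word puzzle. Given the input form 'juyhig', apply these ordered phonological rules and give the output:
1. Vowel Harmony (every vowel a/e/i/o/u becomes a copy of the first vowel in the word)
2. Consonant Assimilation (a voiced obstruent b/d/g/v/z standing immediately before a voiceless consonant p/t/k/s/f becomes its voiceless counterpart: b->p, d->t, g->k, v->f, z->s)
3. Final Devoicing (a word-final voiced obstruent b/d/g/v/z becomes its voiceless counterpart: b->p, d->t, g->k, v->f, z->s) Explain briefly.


Starting form: 'juyhig'
Rule 1: Vowel Harmony: all vowels become 'u' (matching first vowel). 'juyhig' -> 'juyhug'
Rule 2: Consonant Assimilation: no voiced obstruent (b/d/g/v/z) stands immediately before a voiceless consonant (p/t/k/s/f). No change.
Rule 3: Final Devoicing: word-final voiced obstruent 'g' becomes voiceless 'k'. 'juyhug' -> 'juyhuk'
Final form: 'juyhuk'

juyhuk


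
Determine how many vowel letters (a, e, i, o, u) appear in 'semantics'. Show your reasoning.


Vowels in 'semantics': e, a, i = 3 vowels.

3


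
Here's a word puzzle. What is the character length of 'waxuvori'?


Spell out 'waxuvori' and number each letter: w(1), a(2), x(3), u(4), v(5), o(6), r(7), i(8). Total: 8 letters.

8


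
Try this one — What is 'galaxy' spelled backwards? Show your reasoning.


Reverse 'galaxy' character by character: 'yxalag'.

yxalag


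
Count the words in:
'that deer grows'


Split into words: that | deer | grows = 3 words.

3


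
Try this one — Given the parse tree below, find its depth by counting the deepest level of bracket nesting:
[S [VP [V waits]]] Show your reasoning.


Count bracket nesting levels:
'[' at pos 0: depth = 1
'[' at pos 3: depth = 2
'[' at pos 7: depth = 3
Maximum depth reached: 3

3


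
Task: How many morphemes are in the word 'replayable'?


Decomposition: re- (prefix) + play (root) + -able (suffix) = 3 morpheme(s)

3 morphemes


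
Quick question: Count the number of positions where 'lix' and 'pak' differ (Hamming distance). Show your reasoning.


Alignment:
Position 1: 'l' vs 'p' = DIFFER
Position 2: 'i' vs 'a' = DIFFER
Position 3: 'x' vs 'k' = DIFFER
Total differences: 3

3


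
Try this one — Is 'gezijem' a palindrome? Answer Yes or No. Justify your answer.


Forward: 'gezijem'
Reversed: 'mejizeg'
They differ.

No


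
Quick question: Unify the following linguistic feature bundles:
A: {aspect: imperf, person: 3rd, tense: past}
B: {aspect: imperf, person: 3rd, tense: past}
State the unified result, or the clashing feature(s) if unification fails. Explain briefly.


Compare features:
aspect: A=imperf vs B=imperf -> unified: imperf
person: A=3rd vs B=3rd -> unified: 3rd
tense: A=past vs B=past -> unified: past
No clashes found.

Unified: {aspect: imperf, person: 3rd, tense: past}


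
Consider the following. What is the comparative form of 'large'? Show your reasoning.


Apply comparative formation (ends in e: add -r): 'large' -> 'larger'.

larger


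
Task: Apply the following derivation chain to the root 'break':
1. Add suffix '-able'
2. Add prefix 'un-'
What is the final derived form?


Step 1: Add suffix '-able' to 'break' = 'breakable'
Step 2: Add prefix 'un-' to 'breakable' = 'unbreakable'

unbreakable


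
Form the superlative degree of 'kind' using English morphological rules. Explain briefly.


Apply superlative formation (add -est): 'kind' -> 'kindest'.

kindest


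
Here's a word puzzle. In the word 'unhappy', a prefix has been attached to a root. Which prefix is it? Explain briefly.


The word 'unhappy' = 'un' (prefix) + 'happy' (root). The prefix is 'un'.

un


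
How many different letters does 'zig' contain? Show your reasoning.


Unique letters in 'zig': {g, i, z} = 3 distinct letters.

3


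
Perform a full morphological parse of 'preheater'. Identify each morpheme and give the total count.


Step 1: Identify prefix: 'pre' (meaning: before)
Step 2: Identify root: 'heat'
Step 3: Identify suffix(es): 'er'
Decomposition: pre- (prefix: before) + heat (root) + -er (suffix: one who)
Total morphemes: 3

3 morphemes (pre- (prefix: before) + heat (root) + -er (suffix: one who))


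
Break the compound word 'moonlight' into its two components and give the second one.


Split 'moonlight' into 'moon' + 'light'. The second part is 'light'.

light


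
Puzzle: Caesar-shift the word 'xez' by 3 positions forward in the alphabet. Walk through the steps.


Shift each letter by 3: x -> a, e -> h, z -> c. Result: 'ahc'.

ahc


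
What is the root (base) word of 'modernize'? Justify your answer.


Remove suffix '-ize' from 'modernize' to get root 'modern'.

modern


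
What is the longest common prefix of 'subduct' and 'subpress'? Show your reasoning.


Compare from the start: 3 characters match: 'sub'. Mismatch at position 4: 'd' vs 'p'.

sub


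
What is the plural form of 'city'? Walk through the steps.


Apply rule: Change -y to -ies (consonant + y). 'city' becomes 'cities'.

cities


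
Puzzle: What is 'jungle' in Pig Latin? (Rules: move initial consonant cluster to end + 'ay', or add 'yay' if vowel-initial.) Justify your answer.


'jungle': move consonant cluster 'j' to end and add 'ay': 'unglejay'.

unglejay


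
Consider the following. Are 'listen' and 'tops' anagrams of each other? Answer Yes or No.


Sorted letters of 'listen': 'eilnst'
Sorted letters of 'tops': 'opst'
They do not match.

No


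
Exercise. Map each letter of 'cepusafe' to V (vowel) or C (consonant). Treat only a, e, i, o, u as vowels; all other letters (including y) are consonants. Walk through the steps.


Letter mapping: c = C, e = V, p = C, u = V, s = C, a = V, f = C, e = V.

CVCVCVCV


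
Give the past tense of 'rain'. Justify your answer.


Apply rule: Add -ed. 'rain' becomes 'rained'.

rained


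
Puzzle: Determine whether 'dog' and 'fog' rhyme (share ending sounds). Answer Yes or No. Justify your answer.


Rime (stressed vowel + following sounds) of 'dog': -og = /ɒg/
Rime of 'fog': -og = /ɒg/
/ɒg/ and /ɒg/ are the same ending sound, so the words rhyme.

Yes


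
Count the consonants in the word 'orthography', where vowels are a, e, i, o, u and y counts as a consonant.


Consonants in 'orthography': r, t, h, g, r, p, h, y = 8 consonants.

8


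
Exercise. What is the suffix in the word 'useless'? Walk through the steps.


The word 'useless' = 'use' (root) + '-less' (suffix). The suffix is '-less'.

less


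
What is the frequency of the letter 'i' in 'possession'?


Letter 'i' in 'possession': found at position(s) 8 = 1 occurrence(s).

1


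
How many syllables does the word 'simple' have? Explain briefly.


Break 'simple' into syllables: sim-ple -> sim | ple = 2 syllables

2 syllables


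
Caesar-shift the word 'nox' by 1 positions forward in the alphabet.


Shift each letter by 1: n -> o, o -> p, x -> y. Result: 'opy'.

opy


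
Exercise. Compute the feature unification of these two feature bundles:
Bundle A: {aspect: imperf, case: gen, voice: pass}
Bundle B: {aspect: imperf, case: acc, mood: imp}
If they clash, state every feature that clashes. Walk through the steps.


Compare features:
aspect: A=imperf vs B=imperf -> unified: imperf
case: A=gen vs B=acc -> CLASH
mood: A=_ vs B=imp -> unified: imp
voice: A=pass vs B=_ -> unified: pass
Clash detected on feature 'case' (gen vs acc); unification fails.

CLASH on 'case' (gen vs acc)


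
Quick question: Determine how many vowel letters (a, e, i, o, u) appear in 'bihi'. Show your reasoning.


Vowels in 'bihi': i, i = 2 vowels.

2


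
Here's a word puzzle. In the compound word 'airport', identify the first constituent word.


Split 'airport' into 'air' + 'port'. The first part is 'air'.

air


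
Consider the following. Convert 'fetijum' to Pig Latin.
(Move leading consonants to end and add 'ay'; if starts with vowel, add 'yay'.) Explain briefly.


'fetijum': move consonant cluster 'f' to end and add 'ay': 'etijumfay'.

etijumfay


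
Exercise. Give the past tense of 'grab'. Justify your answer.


Apply rule: Double final consonant and add -ed. 'grab' becomes 'grabbed'.

grabbed


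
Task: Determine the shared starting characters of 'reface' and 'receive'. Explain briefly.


Compare from the start: 2 characters match: 're'. Mismatch at position 3: 'f' vs 'c'.

re


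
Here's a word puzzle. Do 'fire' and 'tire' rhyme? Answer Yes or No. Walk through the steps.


Rime (stressed vowel + following sounds) of 'fire': -ire = /aɪər/
Rime of 'tire': -ire = /aɪər/
/aɪər/ and /aɪər/ are the same ending sound, so the words rhyme.

Yes


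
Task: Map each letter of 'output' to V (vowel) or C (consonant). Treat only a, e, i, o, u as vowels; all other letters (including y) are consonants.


Letter mapping: o = V, u = V, t = C, p = C, u = V, t = C.

VVCCVC


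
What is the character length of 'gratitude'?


Spell out 'gratitude' and number each letter: g(1), r(2), a(3), t(4), i(5), t(6), u(7), d(8), e(9). Total: 9 letters.

9


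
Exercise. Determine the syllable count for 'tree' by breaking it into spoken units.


Break 'tree' into syllables: tree -> tree = 1 syllable

1 syllable


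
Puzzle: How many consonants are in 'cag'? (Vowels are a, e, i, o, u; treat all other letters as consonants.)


Consonants in 'cag': c, g = 2 consonants.

2


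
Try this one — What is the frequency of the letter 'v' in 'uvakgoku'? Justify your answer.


Letter 'v' in 'uvakgoku': found at position(s) 2 = 1 occurrence(s).

1


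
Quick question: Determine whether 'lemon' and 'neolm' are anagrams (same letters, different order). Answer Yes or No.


Sorted letters of 'lemon': 'elmno'
Sorted letters of 'neolm': 'elmno'
They match.

Yes


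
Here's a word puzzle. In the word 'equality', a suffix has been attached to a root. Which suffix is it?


The word 'equality' = 'equal' (root) + '-ity' (suffix). The suffix is '-ity'.

ity


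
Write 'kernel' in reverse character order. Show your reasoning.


Reverse 'kernel' character by character: 'lenrek'.

lenrek


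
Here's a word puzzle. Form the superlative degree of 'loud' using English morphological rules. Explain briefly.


Apply superlative formation (add -est): 'loud' -> 'loudest'.

loudest


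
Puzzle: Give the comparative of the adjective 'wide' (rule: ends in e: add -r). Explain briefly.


Apply comparative formation (ends in e: add -r): 'wide' -> 'wider'.

wider


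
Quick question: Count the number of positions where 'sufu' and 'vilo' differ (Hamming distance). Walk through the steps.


Alignment:
Position 1: 's' vs 'v' = DIFFER
Position 2: 'u' vs 'i' = DIFFER
Position 3: 'f' vs 'l' = DIFFER
Position 4: 'u' vs 'o' = DIFFER
Total differences: 4

4


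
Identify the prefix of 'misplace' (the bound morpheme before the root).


The word 'misplace' = 'mis' (prefix) + 'place' (root). The prefix is 'mis'.

mis


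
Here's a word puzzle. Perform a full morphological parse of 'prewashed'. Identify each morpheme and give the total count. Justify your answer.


Step 1: Identify prefix: 'pre' (meaning: before)
Step 2: Identify root: 'wash'
Step 3: Identify suffix(es): 'ed'
Decomposition: pre- (prefix: before) + wash (root) + -ed (suffix: past)
Total morphemes: 3

3 morphemes (pre- (prefix: before) + wash (root) + -ed (suffix: past))


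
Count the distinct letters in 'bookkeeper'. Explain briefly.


Unique letters in 'bookkeeper': {b, e, k, o, p, r} = 6 distinct letters.

6


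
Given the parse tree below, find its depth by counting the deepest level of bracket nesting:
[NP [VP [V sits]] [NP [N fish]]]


Count bracket nesting levels:
'[' at pos 0: depth = 1
'[' at pos 4: depth = 2
'[' at pos 8: depth = 3
'[' at pos 18: depth = 2
'[' at pos 22: depth = 3
Maximum depth reached: 3

3


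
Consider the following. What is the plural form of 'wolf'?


Apply rule: Change -f to -ves. 'wolf' becomes 'wolves'.

wolves


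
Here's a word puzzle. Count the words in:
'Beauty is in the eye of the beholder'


Split into words: Beauty | is | in | the | eye | of | the | beholder = 8 words.

8


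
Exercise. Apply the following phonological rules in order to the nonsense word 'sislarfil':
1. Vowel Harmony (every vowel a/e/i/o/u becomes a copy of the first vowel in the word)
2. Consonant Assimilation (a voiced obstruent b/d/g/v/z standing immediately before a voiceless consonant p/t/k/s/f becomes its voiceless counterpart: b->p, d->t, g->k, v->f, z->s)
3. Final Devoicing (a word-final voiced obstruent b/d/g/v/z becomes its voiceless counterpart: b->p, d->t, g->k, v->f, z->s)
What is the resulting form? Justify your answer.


Starting form: 'sislarfil'
Rule 1: Vowel Harmony: all vowels become 'i' (matching first vowel). 'sislarfil' -> 'sislirfil'
Rule 2: Consonant Assimilation: no voiced obstruent (b/d/g/v/z) stands immediately before a voiceless consonant (p/t/k/s/f). No change.
Rule 3: Final Devoicing: final consonant 'l' is not one of the voiced obstruents b/d/g/v/z. No change.
Final form: 'sislirfil'

sislirfil


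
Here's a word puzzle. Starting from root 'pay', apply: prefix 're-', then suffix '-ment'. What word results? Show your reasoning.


Step 1: Add prefix 're-' to 'pay' = 'repay'
Step 2: Add suffix '-ment' to 'repay' = 'repayment'

repayment


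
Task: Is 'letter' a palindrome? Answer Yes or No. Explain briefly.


Forward: 'letter'
Reversed: 'rettel'
They differ.

No


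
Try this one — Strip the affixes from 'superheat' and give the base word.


Remove prefix 'super' from 'superheat' to get root 'heat'.

heat


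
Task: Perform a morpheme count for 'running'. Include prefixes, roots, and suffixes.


Decomposition: run (root) + -ing (suffix) = 2 morpheme(s)

2 morphemes


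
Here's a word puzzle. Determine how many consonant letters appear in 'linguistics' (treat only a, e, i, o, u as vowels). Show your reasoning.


Consonants in 'linguistics': l, n, g, s, t, c, s = 7 consonants.

7


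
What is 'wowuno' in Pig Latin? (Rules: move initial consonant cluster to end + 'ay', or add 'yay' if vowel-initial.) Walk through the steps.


'wowuno': move consonant cluster 'w' to end and add 'ay': 'owunoway'.

owunoway


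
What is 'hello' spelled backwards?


Reverse 'hello' character by character: 'olleh'.

olleh


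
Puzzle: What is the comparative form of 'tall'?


Apply comparative formation (add -er): 'tall' -> 'taller'.

taller


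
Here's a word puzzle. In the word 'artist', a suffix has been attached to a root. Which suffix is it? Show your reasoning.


The word 'artist' = 'art' (root) + '-ist' (suffix). The suffix is '-ist'.

ist


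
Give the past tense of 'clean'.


Apply rule: Add -ed. 'clean' becomes 'cleaned'.

cleaned


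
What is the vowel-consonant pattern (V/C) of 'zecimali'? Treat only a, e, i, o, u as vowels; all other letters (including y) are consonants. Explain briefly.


Letter mapping: z = C, e = V, c = C, i = V, m = C, a = V, l = C, i = V.

CVCVCVCV


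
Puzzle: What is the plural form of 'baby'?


Apply rule: Change -y to -ies (consonant + y). 'baby' becomes 'babies'.

babies


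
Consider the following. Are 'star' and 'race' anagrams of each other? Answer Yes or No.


Sorted letters of 'star': 'arst'
Sorted letters of 'race': 'acer'
They do not match.

No


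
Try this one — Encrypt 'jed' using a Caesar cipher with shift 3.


Shift each letter by 3: j -> m, e -> h, d -> g. Result: 'mhg'.

mhg


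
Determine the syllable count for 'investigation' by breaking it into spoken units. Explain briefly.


Break 'investigation' into syllables: in-ves-ti-ga-tion -> in | ves | ti | ga | tion = 5 syllables

5 syllables


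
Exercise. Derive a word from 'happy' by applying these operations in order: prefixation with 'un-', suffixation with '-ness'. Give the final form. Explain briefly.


Step 1: Add prefix 'un-' to 'happy' = 'unhappy'
Step 2: Add suffix '-ness' to 'unhappy' = 'unhappiness'

unhappiness


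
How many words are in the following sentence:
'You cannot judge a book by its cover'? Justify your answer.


Split into words: You | cannot | judge | a | book | by | its | cover = 8 words.

8


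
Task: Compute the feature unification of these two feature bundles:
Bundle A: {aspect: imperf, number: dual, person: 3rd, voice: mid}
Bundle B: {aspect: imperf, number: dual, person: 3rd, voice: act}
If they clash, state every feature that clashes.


Compare features:
aspect: A=imperf vs B=imperf -> unified: imperf
number: A=dual vs B=dual -> unified: dual
person: A=3rd vs B=3rd -> unified: 3rd
voice: A=mid vs B=act -> CLASH
Clash detected on feature 'voice' (mid vs act); unification fails.

CLASH on 'voice' (mid vs act)


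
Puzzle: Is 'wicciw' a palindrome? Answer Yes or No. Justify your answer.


Forward: 'wicciw'
Reversed: 'wicciw'
They are identical.

Yes


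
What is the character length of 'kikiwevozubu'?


Spell out 'kikiwevozubu' and number each letter: k(1), i(2), k(3), i(4), w(5), e(6), v(7), o(8), z(9), u(10), b(11), u(12). Total: 12 letters.

12


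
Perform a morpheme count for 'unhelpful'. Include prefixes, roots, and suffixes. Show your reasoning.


Decomposition: un- (prefix) + help (root) + -ful (suffix) = 3 morpheme(s)

3 morphemes


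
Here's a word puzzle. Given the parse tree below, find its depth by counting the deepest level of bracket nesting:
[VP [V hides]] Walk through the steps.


Count bracket nesting levels:
'[' at pos 0: depth = 1
'[' at pos 4: depth = 2
Maximum depth reached: 2

2


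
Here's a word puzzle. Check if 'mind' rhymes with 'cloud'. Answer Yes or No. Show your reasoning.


Rime (stressed vowel + following sounds) of 'mind': -ind = /aɪnd/
Rime of 'cloud': -oud = /aʊd/
/aɪnd/ and /aʊd/ are different ending sounds, so the words do not rhyme.

No


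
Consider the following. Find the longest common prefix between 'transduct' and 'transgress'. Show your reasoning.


Compare from the start: 5 characters match: 'trans'. Mismatch at position 6: 'd' vs 'g'.

trans


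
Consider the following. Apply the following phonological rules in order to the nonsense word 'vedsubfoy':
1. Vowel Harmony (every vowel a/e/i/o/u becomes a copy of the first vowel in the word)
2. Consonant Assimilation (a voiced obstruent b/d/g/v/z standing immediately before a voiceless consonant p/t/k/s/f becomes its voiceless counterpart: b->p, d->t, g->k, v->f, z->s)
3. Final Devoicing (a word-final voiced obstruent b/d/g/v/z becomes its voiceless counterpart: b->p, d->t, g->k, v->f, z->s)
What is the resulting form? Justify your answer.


Starting form: 'vedsubfoy'
Rule 1: Vowel Harmony: all vowels become 'e' (matching first vowel). 'vedsubfoy' -> 'vedsebfey'
Rule 2: Consonant Assimilation: voiced obstruent before voiceless consonant becomes voiceless ('ds' -> 'ts', 'bf' -> 'pf'). 'vedsebfey' -> 'vetsepfey'
Rule 3: Final Devoicing: final consonant 'y' is not one of the voiced obstruents b/d/g/v/z. No change.
Final form: 'vetsepfey'

vetsepfey


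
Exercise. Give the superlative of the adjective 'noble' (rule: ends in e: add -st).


Apply superlative formation (ends in e: add -st): 'noble' -> 'noblest'.

noblest


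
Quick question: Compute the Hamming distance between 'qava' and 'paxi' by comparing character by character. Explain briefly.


Alignment:
Position 1: 'q' vs 'p' = DIFFER
Position 2: 'a' vs 'a' = match
Position 3: 'v' vs 'x' = DIFFER
Position 4: 'a' vs 'i' = DIFFER
Total differences: 3

3


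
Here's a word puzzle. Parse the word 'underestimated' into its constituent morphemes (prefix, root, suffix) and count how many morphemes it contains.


Step 1: Identify prefix: 'under' (meaning: beneath/insufficient)
Step 2: Identify root: 'estimate'
Step 3: Identify suffix(es): 'ed'
Decomposition: under- (prefix: beneath/insufficient) + estimate (root) + -ed (suffix: past)
Total morphemes: 3

3 morphemes (under- (prefix: beneath/insufficient) + estimate (root) + -ed (suffix: past))


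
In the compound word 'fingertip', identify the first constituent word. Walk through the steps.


Split 'fingertip' into 'finger' + 'tip'. The first part is 'finger'.

finger


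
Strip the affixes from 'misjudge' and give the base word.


Remove prefix 'mis' from 'misjudge' to get root 'judge'.

judge


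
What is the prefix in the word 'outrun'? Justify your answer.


The word 'outrun' = 'out' (prefix) + 'run' (root). The prefix is 'out'.

out


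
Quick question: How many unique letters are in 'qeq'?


Unique letters in 'qeq': {e, q} = 2 distinct letters.

2


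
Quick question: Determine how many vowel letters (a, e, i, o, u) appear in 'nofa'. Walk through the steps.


Vowels in 'nofa': o, a = 2 vowels.

2


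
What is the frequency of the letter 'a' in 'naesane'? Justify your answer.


Letter 'a' in 'naesane': found at position(s) 2, 5 = 2 occurrence(s).

2


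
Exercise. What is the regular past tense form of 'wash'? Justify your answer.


Apply rule: Add -ed. 'wash' becomes 'washed'.

washed


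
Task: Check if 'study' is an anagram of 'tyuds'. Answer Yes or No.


Sorted letters of 'study': 'dstuy'
Sorted letters of 'tyuds': 'dstuy'
They match.

Yes


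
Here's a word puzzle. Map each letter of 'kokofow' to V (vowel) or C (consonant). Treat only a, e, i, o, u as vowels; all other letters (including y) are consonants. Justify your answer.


Letter mapping: k = C, o = V, k = C, o = V, f = C, o = V, w = C.

CVCVCVC


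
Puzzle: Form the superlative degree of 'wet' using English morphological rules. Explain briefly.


Apply superlative formation (double final consonant, add -est): 'wet' -> 'wettest'.

wettest


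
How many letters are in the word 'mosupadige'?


Spell out 'mosupadige' and number each letter: m(1), o(2), s(3), u(4), p(5), a(6), d(7), i(8), g(9), e(10). Total: 10 letters.

10


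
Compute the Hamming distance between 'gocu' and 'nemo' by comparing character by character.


Alignment:
Position 1: 'g' vs 'n' = DIFFER
Position 2: 'o' vs 'e' = DIFFER
Position 3: 'c' vs 'm' = DIFFER
Position 4: 'u' vs 'o' = DIFFER
Total differences: 4

4


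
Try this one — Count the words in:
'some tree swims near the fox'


Split into words: some | tree | swims | near | the | fox = 6 words.

6


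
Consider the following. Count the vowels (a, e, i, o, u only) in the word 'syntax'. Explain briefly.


Vowels in 'syntax': a = 1 vowels.

1


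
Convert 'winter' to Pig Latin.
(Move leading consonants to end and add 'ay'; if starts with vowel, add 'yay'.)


'winter': move consonant cluster 'w' to end and add 'ay': 'interway'.

interway


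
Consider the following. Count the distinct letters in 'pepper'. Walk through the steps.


Unique letters in 'pepper': {e, p, r} = 3 distinct letters.

3


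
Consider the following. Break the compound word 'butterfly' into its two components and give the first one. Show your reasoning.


Split 'butterfly' into 'butter' + 'fly'. The first part is 'butter'.

butter


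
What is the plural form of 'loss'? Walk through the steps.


Apply rule: Add -es (sibilant/fricative ending). 'loss' becomes 'losses'.

losses


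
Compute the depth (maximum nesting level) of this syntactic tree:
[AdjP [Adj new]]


Count bracket nesting levels:
'[' at pos 0: depth = 1
'[' at pos 6: depth = 2
Maximum depth reached: 2

2


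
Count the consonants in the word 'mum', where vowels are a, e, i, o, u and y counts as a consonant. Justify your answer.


Consonants in 'mum': m, m = 2 consonants.

2


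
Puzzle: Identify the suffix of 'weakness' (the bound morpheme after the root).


The word 'weakness' = 'weak' (root) + '-ness' (suffix). The suffix is '-ness'.

ness


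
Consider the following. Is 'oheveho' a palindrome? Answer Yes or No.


Forward: 'oheveho'
Reversed: 'oheveho'
They are identical.

Yes


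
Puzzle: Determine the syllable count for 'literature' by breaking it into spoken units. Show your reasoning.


Break 'literature' into syllables: lit-er-a-ture -> lit | er | a | ture = 4 syllables

4 syllables


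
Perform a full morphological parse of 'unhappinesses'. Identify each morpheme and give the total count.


Step 1: Identify prefix: 'un' (meaning: not/reverse)
Step 2: Identify root: 'happy'
Step 3: Identify suffix(es): 'ness, es'
Decomposition: un- (prefix: not/reverse) + happy (root) + -ness (suffix: state of) + -es (plural)
Total morphemes: 4

4 morphemes (un- (prefix: not/reverse) + happy (root) + -ness (suffix: state of) + -es (plural))


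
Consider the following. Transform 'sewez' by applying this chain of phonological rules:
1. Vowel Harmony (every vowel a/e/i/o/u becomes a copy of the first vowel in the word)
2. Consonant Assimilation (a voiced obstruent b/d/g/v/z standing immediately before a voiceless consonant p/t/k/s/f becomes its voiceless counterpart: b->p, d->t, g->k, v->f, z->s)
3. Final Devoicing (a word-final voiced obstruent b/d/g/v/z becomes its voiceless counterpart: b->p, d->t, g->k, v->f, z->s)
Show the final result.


Starting form: 'sewez'
Rule 1: Vowel Harmony: all vowels already match. No change.
Rule 2: Consonant Assimilation: no voiced obstruent (b/d/g/v/z) stands immediately before a voiceless consonant (p/t/k/s/f). No change.
Rule 3: Final Devoicing: word-final voiced obstruent 'z' becomes voiceless 's'. 'sewez' -> 'sewes'
Final form: 'sewes'

sewes


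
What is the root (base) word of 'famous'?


Remove suffix '-ous' from 'famous' to get root 'fame'.

fame


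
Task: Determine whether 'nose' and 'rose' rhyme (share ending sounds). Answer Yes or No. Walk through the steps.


Rime (stressed vowel + following sounds) of 'nose': -ose = /oʊz/
Rime of 'rose': -ose = /oʊz/
/oʊz/ and /oʊz/ are the same ending sound, so the words rhyme.

Yes


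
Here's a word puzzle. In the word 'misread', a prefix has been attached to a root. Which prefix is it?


The word 'misread' = 'mis' (prefix) + 'read' (root). The prefix is 'mis'.

mis


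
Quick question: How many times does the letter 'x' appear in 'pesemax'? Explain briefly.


Letter 'x' in 'pesemax': found at position(s) 7 = 1 occurrence(s).

1


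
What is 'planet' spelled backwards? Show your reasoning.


Reverse 'planet' character by character: 'tenalp'.

tenalp


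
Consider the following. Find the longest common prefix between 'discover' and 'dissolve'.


Compare from the start: 3 characters match: 'dis'. Mismatch at position 4: 'c' vs 's'.

dis


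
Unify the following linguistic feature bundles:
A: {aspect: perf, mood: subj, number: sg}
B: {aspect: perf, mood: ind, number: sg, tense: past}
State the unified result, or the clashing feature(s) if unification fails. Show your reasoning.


Compare features:
aspect: A=perf vs B=perf -> unified: perf
mood: A=subj vs B=ind -> CLASH
number: A=sg vs B=sg -> unified: sg
tense: A=_ vs B=past -> unified: past
Clash detected on feature 'mood' (subj vs ind); unification fails.

CLASH on 'mood' (subj vs ind)


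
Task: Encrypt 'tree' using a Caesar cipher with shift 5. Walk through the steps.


Shift each letter by 5: t -> y, r -> w, e -> j, e -> j. Result: 'ywjj'.

ywjj


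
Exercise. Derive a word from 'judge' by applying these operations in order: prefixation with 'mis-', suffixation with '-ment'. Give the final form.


Step 1: Add prefix 'mis-' to 'judge' = 'misjudge'
Step 2: Add suffix '-ment' to 'misjudge' = 'misjudgment'

misjudgment


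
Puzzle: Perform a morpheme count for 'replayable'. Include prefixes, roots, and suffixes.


Decomposition: re- (prefix) + play (root) + -able (suffix) = 3 morpheme(s)

3 morphemes


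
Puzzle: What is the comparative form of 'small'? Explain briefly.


Apply comparative formation (add -er): 'small' -> 'smaller'.

smaller


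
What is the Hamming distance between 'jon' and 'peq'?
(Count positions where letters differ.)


Alignment:
Position 1: 'j' vs 'p' = DIFFER
Position 2: 'o' vs 'e' = DIFFER
Position 3: 'n' vs 'q' = DIFFER
Total differences: 3

3


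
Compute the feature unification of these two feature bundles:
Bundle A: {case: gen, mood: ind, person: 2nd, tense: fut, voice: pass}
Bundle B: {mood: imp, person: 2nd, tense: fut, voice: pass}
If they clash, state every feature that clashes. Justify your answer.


Compare features:
case: A=gen vs B=_ -> unified: gen
mood: A=ind vs B=imp -> CLASH
person: A=2nd vs B=2nd -> unified: 2nd
tense: A=fut vs B=fut -> unified: fut
voice: A=pass vs B=pass -> unified: pass
Clash detected on feature 'mood' (ind vs imp); unification fails.

CLASH on 'mood' (ind vs imp)
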